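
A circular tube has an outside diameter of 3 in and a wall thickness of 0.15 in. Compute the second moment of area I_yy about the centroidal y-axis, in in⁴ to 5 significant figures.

Break the section into simple shapes (no overlaps), measuring from the bottom-left corner of the bounding box.
Outer circle: ⌀3, A = 7.068583 in², x = 1.5 in, Ī = 3.976078 in⁴.
Bore (subtracted): ⌀2.7, A = 5.725553 in², x = 1.5 in, Ī = 2.608705 in⁴.
By symmetry the centroid is at mid-width, x̄ = 1.5 in.
All pieces are centred on the centroidal y-axis, so I = ΣĪ (holes subtracted) = 1.367373 in⁴.

I_yy ≈ 1.3674 in⁴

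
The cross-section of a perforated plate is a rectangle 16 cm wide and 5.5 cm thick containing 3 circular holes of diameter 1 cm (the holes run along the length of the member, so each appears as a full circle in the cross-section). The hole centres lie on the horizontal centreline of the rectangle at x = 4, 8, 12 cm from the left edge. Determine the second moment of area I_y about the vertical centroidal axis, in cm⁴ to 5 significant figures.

Decompose the section into non-overlapping parts with the origin at the bottom-left of its bounding rectangle.
Plate: 16 × 5.5, A = 88 cm², x = 8 cm, Ī = 1877.333 cm⁴.
Hole 1 (subtracted): ⌀1, A = 0.7853982 cm², x = 4 cm, Ī = 0.04908739 cm⁴.
Hole 2 (subtracted): ⌀1, A = 0.7853982 cm², x = 8 cm, Ī = 0.04908739 cm⁴.
Hole 3 (subtracted): ⌀1, A = 0.7853982 cm², x = 12 cm, Ī = 0.04908739 cm⁴.
By symmetry the centroid is at mid-width, x̄ = 8 cm.
Transfer each piece to the vertical centroidal axis using Ī + A·d² with d = x − 8:
  plate: d = 0 cm → contributes +1877.333 cm⁴
  hole 1: d = -4 cm → contributes −12.61546 cm⁴
  hole 2: d = 0 cm → contributes −0.04908739 cm⁴
  hole 3: d = 4 cm → contributes −12.61546 cm⁴
Total I = 1852.053 cm⁴.

I_y ≈ 1852.1 cm⁴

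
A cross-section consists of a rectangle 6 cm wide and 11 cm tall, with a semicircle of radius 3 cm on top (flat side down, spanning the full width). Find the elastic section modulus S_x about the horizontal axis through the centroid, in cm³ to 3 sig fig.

Break the section into simple shapes (no overlaps), measuring from the bottom-left corner of the bounding box.
Rectangular body: 6 × 11, A = 66 cm², y = 5.5 cm, Ī = 665.5 cm⁴.
Semicircular cap: semicircle r = 3, A = 14.137 cm², y = 12.273 cm, Ī = 8.8903 cm⁴.
Centroid: ȳ = ΣA·y / ΣA = 6.6949 cm.
Transfer each piece to the horizontal axis through the centroid using Ī + A·d² with d = y − 6.6949:
  rectangular body: d = -1.1949 cm → contributes +759.73 cm⁴
  semicircular cap: d = 5.5784 cm → contributes +448.81 cm⁴
Total I = 1208.5 cm⁴.
Extreme fibre distance c = 7.3051 cm; S = I/c = 165.44 cm³.

S_x ≈ 165 cm³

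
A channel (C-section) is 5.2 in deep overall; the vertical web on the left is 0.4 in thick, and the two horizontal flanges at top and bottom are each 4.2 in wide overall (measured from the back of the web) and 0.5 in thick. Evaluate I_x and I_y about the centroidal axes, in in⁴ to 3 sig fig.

Treat the section as a set of non-overlapping primitives; coordinates are from the bounding-box lower-left.
Web: 0.4 × 5.2, A = 2.08 in², y = 2.6 in, Ī = 4.6869 in⁴.
Top flange (beyond web): 3.8 × 0.5, A = 1.9 in², y = 4.95 in, Ī = 0.039583 in⁴.
Bottom flange (beyond web): 3.8 × 0.5, A = 1.9 in², y = 0.25 in, Ī = 0.039583 in⁴.
By symmetry the centroid is at mid-height, ȳ = 2.6 in.
Transfer each piece to the centroidal x-axis using Ī + A·d² with d = y − 2.6:
  web: d = 0 in → contributes +4.6869 in⁴
  top flange (beyond web): d = 2.35 in → contributes +10.532 in⁴
  bottom flange (beyond web): d = -2.35 in → contributes +10.532 in⁴
Total I = 25.752 in⁴.
For the y-axis: x̄ = 1.5571 in.
Repeating about the centroidal y-axis gives I_y = 10.528 in⁴.

I_x ≈ 25.8 in⁴, I_y ≈ 10.5 in⁴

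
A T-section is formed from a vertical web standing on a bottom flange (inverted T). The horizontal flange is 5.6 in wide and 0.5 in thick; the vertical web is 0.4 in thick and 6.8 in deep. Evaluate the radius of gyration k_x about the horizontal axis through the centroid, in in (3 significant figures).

Treat the section as a set of non-overlapping primitives; coordinates are from the bounding-box lower-left.
Flange: 5.6 × 0.5, A = 2.8 in², y = 0.25 in, Ī = 0.058333 in⁴.
Web: 0.4 × 6.8, A = 2.72 in², y = 3.9 in, Ī = 10.481 in⁴.
Centroid: ȳ = ΣA·y / ΣA = 2.0486 in.
Transfer each piece to the horizontal axis through the centroid using Ī + A·d² with d = y − 2.0486:
  flange: d = -1.7986 in → contributes +9.1157 in⁴
  web: d = 1.8514 in → contributes +19.805 in⁴
Total I = 28.921 in⁴.
Radius of gyration: k = √(I/A) = √(28.921 / 5.52) = 2.2889 in.

k_x ≈ 2.29 in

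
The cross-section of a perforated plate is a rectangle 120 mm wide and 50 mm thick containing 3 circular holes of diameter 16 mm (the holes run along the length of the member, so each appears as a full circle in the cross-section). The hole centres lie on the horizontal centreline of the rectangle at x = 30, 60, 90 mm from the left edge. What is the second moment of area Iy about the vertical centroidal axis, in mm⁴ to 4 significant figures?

Iy ≈ 6.828 × 10⁶ mm⁴

Decompose the section into non-overlapping parts with the origin at the bottom-left of its bounding rectangle.
Plate: 120 × 50, A = 6 000 mm², x = 60 mm, Ī = 7 200 000 mm⁴.
Hole 1 (subtracted): ⌀16, A = 201.062 mm², x = 30 mm, Ī = 3216.99 mm⁴.
Hole 2 (subtracted): ⌀16, A = 201.062 mm², x = 60 mm, Ī = 3216.99 mm⁴.
Hole 3 (subtracted): ⌀16, A = 201.062 mm², x = 90 mm, Ī = 3216.99 mm⁴.
By symmetry the centroid is at mid-width, x̄ = 60 mm.
Transfer each piece to the vertical centroidal axis using Ī + A·d² with d = x − 60:
  plate: d = 0 mm → contributes +7 200 000 mm⁴
  hole 1: d = -30 mm → contributes −184 173 mm⁴
  hole 2: d = 0 mm → contributes −3216.99 mm⁴
  hole 3: d = 30 mm → contributes −184 173 mm⁴
Total I = 6 828 438 mm⁴.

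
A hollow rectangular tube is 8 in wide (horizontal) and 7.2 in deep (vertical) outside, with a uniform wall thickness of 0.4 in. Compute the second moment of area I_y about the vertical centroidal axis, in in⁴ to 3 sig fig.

I_y ≈ 108 in⁴

Break the section into simple shapes (no overlaps), measuring from the bottom-left corner of the bounding box.
Outer rectangle: 8 × 7.2, A = 57.6 in², x = 4 in, Ī = 307.2 in⁴.
Inner void (subtracted): 7.2 × 6.4, A = 46.08 in², x = 4 in, Ī = 199.07 in⁴.
By symmetry the centroid is at mid-width, x̄ = 4 in.
All pieces are centred on the vertical centroidal axis, so I = ΣĪ (holes subtracted) = 108.13 in⁴.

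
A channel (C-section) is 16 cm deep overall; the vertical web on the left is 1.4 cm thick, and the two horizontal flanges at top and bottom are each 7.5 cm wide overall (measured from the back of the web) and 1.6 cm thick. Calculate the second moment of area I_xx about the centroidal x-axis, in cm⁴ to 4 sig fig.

I_xx ≈ 1494 cm⁴

Treat the section as a set of non-overlapping primitives; coordinates are from the bounding-box lower-left.
Web: 1.4 × 16, A = 22.4 cm², y = 8 cm, Ī = 477.867 cm⁴.
Top flange (beyond web): 6.1 × 1.6, A = 9.76 cm², y = 15.2 cm, Ī = 2.08213 cm⁴.
Bottom flange (beyond web): 6.1 × 1.6, A = 9.76 cm², y = 0.8 cm, Ī = 2.08213 cm⁴.
By symmetry the centroid is at mid-height, ȳ = 8 cm.
Transfer each piece to the centroidal x-axis using Ī + A·d² with d = y − 8:
  web: d = 0 cm → contributes +477.867 cm⁴
  top flange (beyond web): d = 7.2 cm → contributes +508.041 cm⁴
  bottom flange (beyond web): d = -7.2 cm → contributes +508.041 cm⁴
Total I = 1493.95 cm⁴.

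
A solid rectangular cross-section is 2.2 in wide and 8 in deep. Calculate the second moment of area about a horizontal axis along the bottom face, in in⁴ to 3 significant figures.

I_base ≈ 375 in⁴

The section: 2.2 × 8, A = 17.6 in², y = 4 in, Ī = 93.867 in⁴.
Transfer it to a horizontal axis along the bottom face using Ī + A·d² with d = y − 0:
  the section: d = 4 in → contributes +375.47 in⁴
Total I = 375.47 in⁴.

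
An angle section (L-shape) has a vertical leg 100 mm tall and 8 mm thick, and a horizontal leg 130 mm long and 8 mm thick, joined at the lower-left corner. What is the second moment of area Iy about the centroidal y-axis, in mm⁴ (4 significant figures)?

Split into non-overlapping primitives; take the origin at the lower-left of the bounding box.
Vertical leg: 8 × 100, A = 800 mm², x = 4 mm, Ī = 4266.67 mm⁴.
Horizontal leg (remainder): 122 × 8, A = 976 mm², x = 69 mm, Ī = 1 210 565 mm⁴.
Centroid: x̄ = ΣA·x / ΣA = 39.7207 mm.
Transfer each piece to the centroidal y-axis using Ī + A·d² with d = x − 39.7207:
  vertical leg: d = -35.7207 mm → contributes +1 025 043 mm⁴
  horizontal leg (remainder): d = 29.2793 mm → contributes +2 047 267 mm⁴
Total I = 3 072 309 mm⁴.

Iy ≈ 3.072 × 10⁶ mm⁴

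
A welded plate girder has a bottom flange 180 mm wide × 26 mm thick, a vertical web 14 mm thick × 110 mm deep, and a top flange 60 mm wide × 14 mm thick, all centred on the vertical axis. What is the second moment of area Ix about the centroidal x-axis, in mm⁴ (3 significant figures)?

Ix ≈ 1.67 × 10⁷ mm⁴

Decompose the section into non-overlapping parts with the origin at the bottom-left of its bounding rectangle.
Bottom plate: 180 × 26, A = 4 680 mm², y = 13 mm, Ī = 263 640 mm⁴.
Web plate: 14 × 110, A = 1 540 mm², y = 81 mm, Ī = 1 552 833 mm⁴.
Top plate: 60 × 14, A = 840 mm², y = 143 mm, Ī = 13 720 mm⁴.
Centroid: ȳ = ΣA·y / ΣA = 43.3 mm.
Transfer each piece to the centroidal x-axis using Ī + A·d² with d = y − 43.3:
  bottom plate: d = -30.3 mm → contributes +4 560 382 mm⁴
  web plate: d = 37.7 mm → contributes +3 741 587 mm⁴
  top plate: d = 99.7 mm → contributes +8 363 348 mm⁴
Total I = 16 665 317 mm⁴.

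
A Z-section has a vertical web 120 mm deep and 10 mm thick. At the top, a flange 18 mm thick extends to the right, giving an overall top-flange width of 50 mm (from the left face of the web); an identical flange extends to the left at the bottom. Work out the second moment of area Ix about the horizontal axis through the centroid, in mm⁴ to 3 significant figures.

Break the section into simple shapes (no overlaps), measuring from the bottom-left corner of the bounding box.
Web: 10 × 120, A = 1 200 mm², y = 60 mm, Ī = 1 440 000 mm⁴.
Top flange (beyond web): 40 × 18, A = 720 mm², y = 111 mm, Ī = 19 440 mm⁴.
Bottom flange (beyond web): 40 × 18, A = 720 mm², y = 9 mm, Ī = 19 440 mm⁴.
Centroid: ȳ = ΣA·y / ΣA = 60 mm.
Transfer each piece to the horizontal axis through the centroid using Ī + A·d² with d = y − 60:
  web: d = 0 mm → contributes +1 440 000 mm⁴
  top flange (beyond web): d = 51 mm → contributes +1 892 160 mm⁴
  bottom flange (beyond web): d = -51 mm → contributes +1 892 160 mm⁴
Total I = 5 224 320 mm⁴.

Ix ≈ 5.22 × 10⁶ mm⁴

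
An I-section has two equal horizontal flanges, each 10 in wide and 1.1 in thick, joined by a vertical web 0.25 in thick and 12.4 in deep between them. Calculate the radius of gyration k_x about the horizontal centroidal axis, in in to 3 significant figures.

Treat the section as a set of non-overlapping primitives; coordinates are from the bounding-box lower-left.
Bottom flange: 10 × 1.1, A = 11 in², y = 0.55 in, Ī = 1.1092 in⁴.
Web: 0.25 × 12.4, A = 3.1 in², y = 7.3 in, Ī = 39.721 in⁴.
Top flange: 10 × 1.1, A = 11 in², y = 14.05 in, Ī = 1.1092 in⁴.
By symmetry the centroid is at mid-height, ȳ = 7.3 in.
Transfer each piece to the horizontal centroidal axis using Ī + A·d² with d = y − 7.3:
  bottom flange: d = -6.75 in → contributes +502.3 in⁴
  web: d = 0 in → contributes +39.721 in⁴
  top flange: d = 6.75 in → contributes +502.3 in⁴
Total I = 1044.3 in⁴.
Radius of gyration: k = √(I/A) = √(1044.3 / 25.1) = 6.4503 in.

k_x ≈ 6.45 in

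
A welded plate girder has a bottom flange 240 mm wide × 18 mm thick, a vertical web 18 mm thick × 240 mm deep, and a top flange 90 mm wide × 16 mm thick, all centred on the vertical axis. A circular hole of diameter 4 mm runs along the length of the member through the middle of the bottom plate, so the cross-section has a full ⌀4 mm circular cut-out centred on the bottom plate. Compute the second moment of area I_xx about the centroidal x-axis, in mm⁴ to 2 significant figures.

Treat the section as a set of non-overlapping primitives; coordinates are from the bounding-box lower-left.
Bottom plate: 240 × 18, A = 4 320 mm², y = 9 mm, Ī = 116 640 mm⁴.
Web plate: 18 × 240, A = 4 320 mm², y = 138 mm, Ī = 20 736 000 mm⁴.
Top plate: 90 × 16, A = 1 440 mm², y = 266 mm, Ī = 30 720 mm⁴.
Hole (subtracted): ⌀4, A = 12.57 mm², y = 9 mm, Ī = 12.57 mm⁴.
Centroid: ȳ = ΣA·y / ΣA = 101.1 mm.
Transfer each piece to the centroidal x-axis using Ī + A·d² with d = y − 101.1:
  bottom plate: d = -92.11 mm → contributes +36 772 458 mm⁴
  web plate: d = 36.89 mm → contributes +26 613 426 mm⁴
  top plate: d = 164.9 mm → contributes +39 180 169 mm⁴
  hole: d = -92.11 mm → contributes −106 640 mm⁴
Total I = 102 459 413 mm⁴.

I_xx ≈ 1.0 × 10⁸ mm⁴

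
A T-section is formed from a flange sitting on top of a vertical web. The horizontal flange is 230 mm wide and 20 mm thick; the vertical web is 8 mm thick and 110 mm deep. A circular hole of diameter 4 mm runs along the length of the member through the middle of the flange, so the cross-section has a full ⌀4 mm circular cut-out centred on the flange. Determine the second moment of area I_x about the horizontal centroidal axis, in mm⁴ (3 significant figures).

Break the section into simple shapes (no overlaps), measuring from the bottom-left corner of the bounding box.
Flange: 230 × 20, A = 4 600 mm², y = 120 mm, Ī = 153 333 mm⁴.
Web: 8 × 110, A = 880 mm², y = 55 mm, Ī = 887 333 mm⁴.
Hole (subtracted): ⌀4, A = 12.566 mm², y = 120 mm, Ī = 12.566 mm⁴.
Centroid: ȳ = ΣA·y / ΣA = 109.54 mm.
Transfer each piece to the horizontal centroidal axis using Ī + A·d² with d = y − 109.54:
  flange: d = 10.462 mm → contributes +656 814 mm⁴
  web: d = -54.538 mm → contributes +3 504 805 mm⁴
  hole: d = 10.462 mm → contributes −1 388 mm⁴
Total I = 4 160 231 mm⁴.

I_x ≈ 4.16 × 10⁶ mm⁴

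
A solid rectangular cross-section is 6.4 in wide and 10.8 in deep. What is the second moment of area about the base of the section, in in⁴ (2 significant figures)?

The section: 6.4 × 10.8, A = 69.12 in², y = 5.4 in, Ī = 671.8 in⁴.
Transfer it to the bottom edge using Ī + A·d² with d = y − 0:
  the section: d = 5.4 in → contributes +2 687 in⁴
Total I = 2 687 in⁴.

I_base ≈ 2700 in⁴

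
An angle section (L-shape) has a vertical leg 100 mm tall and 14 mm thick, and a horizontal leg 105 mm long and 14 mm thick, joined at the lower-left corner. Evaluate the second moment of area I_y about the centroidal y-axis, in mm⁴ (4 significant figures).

Break the section into simple shapes (no overlaps), measuring from the bottom-left corner of the bounding box.
Vertical leg: 14 × 100, A = 1 400 mm², x = 7 mm, Ī = 22866.7 mm⁴.
Horizontal leg (remainder): 91 × 14, A = 1 274 mm², x = 59.5 mm, Ī = 879 166 mm⁴.
Centroid: x̄ = ΣA·x / ΣA = 32.0131 mm.
Transfer each piece to the centroidal y-axis using Ī + A·d² with d = x − 32.0131:
  vertical leg: d = -25.0131 mm → contributes +898 783 mm⁴
  horizontal leg (remainder): d = 27.4869 mm → contributes +1 841 712 mm⁴
Total I = 2 740 495 mm⁴.

I_y ≈ 2.740 × 10⁶ mm⁴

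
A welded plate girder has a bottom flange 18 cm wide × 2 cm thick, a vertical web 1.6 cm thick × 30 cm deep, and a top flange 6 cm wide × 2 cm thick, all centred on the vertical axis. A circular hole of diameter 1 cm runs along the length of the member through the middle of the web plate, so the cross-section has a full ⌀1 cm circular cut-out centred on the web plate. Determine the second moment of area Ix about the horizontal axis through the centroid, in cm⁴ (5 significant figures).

Break the section into simple shapes (no overlaps), measuring from the bottom-left corner of the bounding box.
Bottom plate: 18 × 2, A = 36 cm², y = 1 cm, Ī = 12 cm⁴.
Web plate: 1.6 × 30, A = 48 cm², y = 17 cm, Ī = 3 600 cm⁴.
Top plate: 6 × 2, A = 12 cm², y = 33 cm, Ī = 4 cm⁴.
Hole (subtracted): ⌀1, A = 0.7853982 cm², y = 17 cm, Ī = 0.04908739 cm⁴.
Centroid: ȳ = ΣA·y / ΣA = 12.96701 cm.
Transfer each piece to the horizontal axis through the centroid using Ī + A·d² with d = y − 12.96701:
  bottom plate: d = -11.96701 cm → contributes +5167.532 cm⁴
  web plate: d = 4.032995 cm → contributes +4380.722 cm⁴
  top plate: d = 20.03299 cm → contributes +4819.851 cm⁴
  hole: d = 4.032995 cm → contributes −12.82363 cm⁴
Total I = 14355.28 cm⁴.

Ix ≈ 1.4355 × 10⁴ cm⁴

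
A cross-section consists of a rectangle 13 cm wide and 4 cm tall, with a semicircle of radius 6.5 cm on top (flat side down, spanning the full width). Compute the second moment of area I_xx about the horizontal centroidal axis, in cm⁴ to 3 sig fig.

I_xx ≈ 925 cm⁴

Break the section into simple shapes (no overlaps), measuring from the bottom-left corner of the bounding box.
Rectangular body: 13 × 4, A = 52 cm², y = 2 cm, Ī = 69.333 cm⁴.
Semicircular cap: semicircle r = 6.5, A = 66.366 cm², y = 6.7587 cm, Ī = 195.92 cm⁴.
Centroid: ȳ = ΣA·y / ΣA = 4.6681 cm.
Transfer each piece to the horizontal centroidal axis using Ī + A·d² with d = y − 4.6681:
  rectangular body: d = -2.6681 cm → contributes +439.52 cm⁴
  semicircular cap: d = 2.0906 cm → contributes +485.97 cm⁴
Total I = 925.49 cm⁴.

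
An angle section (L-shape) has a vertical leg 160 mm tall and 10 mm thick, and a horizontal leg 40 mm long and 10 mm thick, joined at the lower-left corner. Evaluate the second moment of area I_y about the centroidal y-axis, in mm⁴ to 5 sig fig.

Split into non-overlapping primitives; take the origin at the lower-left of the bounding box.
Vertical leg: 10 × 160, A = 1 600 mm², x = 5 mm, Ī = 13333.33 mm⁴.
Horizontal leg (remainder): 30 × 10, A = 300 mm², x = 25 mm, Ī = 22 500 mm⁴.
Centroid: x̄ = ΣA·x / ΣA = 8.157895 mm.
Transfer each piece to the centroidal y-axis using Ī + A·d² with d = x − 8.157895:
  vertical leg: d = -3.157895 mm → contributes +29289.01 mm⁴
  horizontal leg (remainder): d = 16.84211 mm → contributes +107 597 mm⁴
Total I = 136 886 mm⁴.

I_y ≈ 1.3689 × 10⁵ mm⁴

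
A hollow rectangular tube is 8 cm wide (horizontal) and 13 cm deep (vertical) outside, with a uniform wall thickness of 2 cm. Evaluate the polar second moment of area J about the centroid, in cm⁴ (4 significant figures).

J ≈ 1728 cm⁴

Split into non-overlapping primitives; take the origin at the lower-left of the bounding box.
Outer rectangle: 8 × 13, A = 104 cm², y = 6.5 cm, Ī = 1464.67 cm⁴.
Inner void (subtracted): 4 × 9, A = 36 cm², y = 6.5 cm, Ī = 243 cm⁴.
By symmetry the centroid is at mid-height, ȳ = 6.5 cm.
All pieces are centred on the centroidal x-axis, so I = ΣĪ (holes subtracted) = 1221.67 cm⁴.
Repeating about the centroidal y-axis gives I_y = 506.667 cm⁴.
Polar second moment: J = I_x + I_y = 1728.33 cm⁴.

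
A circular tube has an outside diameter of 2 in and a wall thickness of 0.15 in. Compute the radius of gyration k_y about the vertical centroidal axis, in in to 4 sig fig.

Treat the section as a set of non-overlapping primitives; coordinates are from the bounding-box lower-left.
Outer circle: ⌀2, A = 3.14159 in², x = 1 in, Ī = 0.785398 in⁴.
Bore (subtracted): ⌀1.7, A = 2.2698 in², x = 1 in, Ī = 0.409983 in⁴.
By symmetry the centroid is at mid-width, x̄ = 1 in.
All pieces are centred on the vertical centroidal axis, so I = ΣĪ (holes subtracted) = 0.375415 in⁴.
Radius of gyration: k = √(I/A) = √(0.375415 / 0.871792) = 0.65622 in.

k_y ≈ 0.6562 in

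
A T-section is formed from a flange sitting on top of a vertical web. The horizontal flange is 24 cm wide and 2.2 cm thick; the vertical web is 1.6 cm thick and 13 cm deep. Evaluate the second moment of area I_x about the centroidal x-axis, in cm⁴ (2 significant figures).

Decompose the section into non-overlapping parts with the origin at the bottom-left of its bounding rectangle.
Flange: 24 × 2.2, A = 52.8 cm², y = 14.1 cm, Ī = 21.3 cm⁴.
Web: 1.6 × 13, A = 20.8 cm², y = 6.5 cm, Ī = 292.9 cm⁴.
Centroid: ȳ = ΣA·y / ΣA = 11.95 cm.
Transfer each piece to the centroidal x-axis using Ī + A·d² with d = y − 11.95:
  flange: d = 2.148 cm → contributes +264.9 cm⁴
  web: d = -5.452 cm → contributes +911.2 cm⁴
Total I = 1 176 cm⁴.

I_x ≈ 1200 cm⁴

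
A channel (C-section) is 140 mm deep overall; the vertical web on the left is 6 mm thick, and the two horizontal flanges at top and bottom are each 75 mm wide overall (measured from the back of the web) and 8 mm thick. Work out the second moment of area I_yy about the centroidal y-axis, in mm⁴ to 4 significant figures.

I_yy ≈ 1.111 × 10⁶ mm⁴

Split into non-overlapping primitives; take the origin at the lower-left of the bounding box.
Web: 6 × 140, A = 840 mm², x = 3 mm, Ī = 2 520 mm⁴.
Top flange (beyond web): 69 × 8, A = 552 mm², x = 40.5 mm, Ī = 219 006 mm⁴.
Bottom flange (beyond web): 69 × 8, A = 552 mm², x = 40.5 mm, Ī = 219 006 mm⁴.
Centroid: x̄ = ΣA·x / ΣA = 24.2963 mm.
Transfer each piece to the centroidal y-axis using Ī + A·d² with d = x − 24.2963:
  web: d = -21.2963 mm → contributes +383 487 mm⁴
  top flange (beyond web): d = 16.2037 mm → contributes +363 939 mm⁴
  bottom flange (beyond web): d = 16.2037 mm → contributes +363 939 mm⁴
Total I = 1 111 365 mm⁴.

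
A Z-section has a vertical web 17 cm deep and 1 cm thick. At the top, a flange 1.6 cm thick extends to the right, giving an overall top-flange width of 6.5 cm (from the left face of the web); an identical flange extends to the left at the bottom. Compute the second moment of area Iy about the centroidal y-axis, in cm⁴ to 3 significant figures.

Treat the section as a set of non-overlapping primitives; coordinates are from the bounding-box lower-left.
Web: 1 × 17, A = 17 cm², x = 6 cm, Ī = 1.4167 cm⁴.
Top flange (beyond web): 5.5 × 1.6, A = 8.8 cm², x = 9.25 cm, Ī = 22.183 cm⁴.
Bottom flange (beyond web): 5.5 × 1.6, A = 8.8 cm², x = 2.75 cm, Ī = 22.183 cm⁴.
Centroid: x̄ = ΣA·x / ΣA = 6 cm.
Transfer each piece to the centroidal y-axis using Ī + A·d² with d = x − 6:
  web: d = 0 cm → contributes +1.4167 cm⁴
  top flange (beyond web): d = 3.25 cm → contributes +115.13 cm⁴
  bottom flange (beyond web): d = -3.25 cm → contributes +115.13 cm⁴
Total I = 231.68 cm⁴.

Iy ≈ 232 cm⁴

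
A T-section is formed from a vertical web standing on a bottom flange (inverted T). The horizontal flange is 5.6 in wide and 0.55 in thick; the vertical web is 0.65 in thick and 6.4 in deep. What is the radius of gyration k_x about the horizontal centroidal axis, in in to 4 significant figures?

k_x ≈ 2.219 in

Treat the section as a set of non-overlapping primitives; coordinates are from the bounding-box lower-left.
Flange: 5.6 × 0.55, A = 3.08 in², y = 0.275 in, Ī = 0.0776417 in⁴.
Web: 0.65 × 6.4, A = 4.16 in², y = 3.75 in, Ī = 14.1995 in⁴.
Centroid: ȳ = ΣA·y / ΣA = 2.27169 in.
Transfer each piece to the horizontal centroidal axis using Ī + A·d² with d = y − 2.27169:
  flange: d = -1.99669 in → contributes +12.3568 in⁴
  web: d = 1.47831 in → contributes +23.2908 in⁴
Total I = 35.6476 in⁴.
Radius of gyration: k = √(I/A) = √(35.6476 / 7.24) = 2.21894 in.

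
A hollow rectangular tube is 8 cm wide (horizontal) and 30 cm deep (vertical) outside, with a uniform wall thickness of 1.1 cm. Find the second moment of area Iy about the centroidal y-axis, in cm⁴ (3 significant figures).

Decompose the section into non-overlapping parts with the origin at the bottom-left of its bounding rectangle.
Outer rectangle: 8 × 30, A = 240 cm², x = 4 cm, Ī = 1 280 cm⁴.
Inner void (subtracted): 5.8 × 27.8, A = 161.24 cm², x = 4 cm, Ī = 452.01 cm⁴.
By symmetry the centroid is at mid-width, x̄ = 4 cm.
All pieces are centred on the centroidal y-axis, so I = ΣĪ (holes subtracted) = 827.99 cm⁴.

Iy ≈ 828 cm⁴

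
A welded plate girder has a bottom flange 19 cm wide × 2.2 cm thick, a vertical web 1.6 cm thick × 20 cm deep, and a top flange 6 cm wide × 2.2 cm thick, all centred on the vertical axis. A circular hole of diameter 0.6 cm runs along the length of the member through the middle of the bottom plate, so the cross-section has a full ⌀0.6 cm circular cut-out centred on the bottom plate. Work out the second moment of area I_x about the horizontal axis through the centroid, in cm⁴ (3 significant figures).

Split into non-overlapping primitives; take the origin at the lower-left of the bounding box.
Bottom plate: 19 × 2.2, A = 41.8 cm², y = 1.1 cm, Ī = 16.859 cm⁴.
Web plate: 1.6 × 20, A = 32 cm², y = 12.2 cm, Ī = 1066.7 cm⁴.
Top plate: 6 × 2.2, A = 13.2 cm², y = 23.3 cm, Ī = 5.324 cm⁴.
Hole (subtracted): ⌀0.6, A = 0.28274 cm², y = 1.1 cm, Ī = 0.0063617 cm⁴.
Centroid: ȳ = ΣA·y / ΣA = 8.5753 cm.
Transfer each piece to the horizontal axis through the centroid using Ī + A·d² with d = y − 8.5753:
  bottom plate: d = -7.4753 cm → contributes +2352.7 cm⁴
  web plate: d = 3.6247 cm → contributes +1487.1 cm⁴
  top plate: d = 14.725 cm → contributes +2867.3 cm⁴
  hole: d = -7.4753 cm → contributes −15.806 cm⁴
Total I = 6691.2 cm⁴.

I_x ≈ 6690 cm⁴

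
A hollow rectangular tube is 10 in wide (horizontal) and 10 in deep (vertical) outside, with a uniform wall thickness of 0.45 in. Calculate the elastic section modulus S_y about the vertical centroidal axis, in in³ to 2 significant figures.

S_y ≈ 52 in³

Break the section into simple shapes (no overlaps), measuring from the bottom-left corner of the bounding box.
Outer rectangle: 10 × 10, A = 100 in², x = 5 in, Ī = 833.3 in⁴.
Inner void (subtracted): 9.1 × 9.1, A = 82.81 in², x = 5 in, Ī = 571.5 in⁴.
By symmetry the centroid is at mid-width, x̄ = 5 in.
All pieces are centred on the vertical centroidal axis, so I = ΣĪ (holes subtracted) = 261.9 in⁴.
Extreme fibre distance c = 5 in; S = I/c = 52.38 in³.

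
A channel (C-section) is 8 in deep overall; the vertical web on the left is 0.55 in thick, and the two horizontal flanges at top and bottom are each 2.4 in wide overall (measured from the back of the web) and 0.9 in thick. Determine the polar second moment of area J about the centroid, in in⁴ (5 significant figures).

Split into non-overlapping primitives; take the origin at the lower-left of the bounding box.
Web: 0.55 × 8, A = 4.4 in², y = 4 in, Ī = 23.46667 in⁴.
Top flange (beyond web): 1.85 × 0.9, A = 1.665 in², y = 7.55 in, Ī = 0.1123875 in⁴.
Bottom flange (beyond web): 1.85 × 0.9, A = 1.665 in², y = 0.45 in, Ī = 0.1123875 in⁴.
By symmetry the centroid is at mid-height, ȳ = 4 in.
Transfer each piece to the centroidal x-axis using Ī + A·d² with d = y − 4:
  web: d = 0 in → contributes +23.46667 in⁴
  top flange (beyond web): d = 3.55 in → contributes +21.09555 in⁴
  bottom flange (beyond web): d = -3.55 in → contributes +21.09555 in⁴
Total I = 65.65777 in⁴.
For the y-axis: x̄ = 0.791947 in.
Repeating about the centroidal y-axis gives I_y = 3.79014 in⁴.
Polar second moment: J = I_x + I_y = 69.44791 in⁴.

J ≈ 69.448 in⁴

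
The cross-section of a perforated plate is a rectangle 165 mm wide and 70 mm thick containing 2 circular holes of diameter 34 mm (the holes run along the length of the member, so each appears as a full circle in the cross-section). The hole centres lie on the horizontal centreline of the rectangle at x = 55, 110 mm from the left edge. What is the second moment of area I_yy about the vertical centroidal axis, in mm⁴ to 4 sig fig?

Break the section into simple shapes (no overlaps), measuring from the bottom-left corner of the bounding box.
Plate: 165 × 70, A = 11 550 mm², x = 82.5 mm, Ī = 26 204 063 mm⁴.
Hole 1 (subtracted): ⌀34, A = 907.92 mm², x = 55 mm, Ī = 65597.2 mm⁴.
Hole 2 (subtracted): ⌀34, A = 907.92 mm², x = 110 mm, Ī = 65597.2 mm⁴.
By symmetry the centroid is at mid-width, x̄ = 82.5 mm.
Transfer each piece to the vertical centroidal axis using Ī + A·d² with d = x − 82.5:
  plate: d = 0 mm → contributes +26 204 063 mm⁴
  hole 1: d = -27.5 mm → contributes −752 212 mm⁴
  hole 2: d = 27.5 mm → contributes −752 212 mm⁴
Total I = 24 699 639 mm⁴.

I_yy ≈ 2.470 × 10⁷ mm⁴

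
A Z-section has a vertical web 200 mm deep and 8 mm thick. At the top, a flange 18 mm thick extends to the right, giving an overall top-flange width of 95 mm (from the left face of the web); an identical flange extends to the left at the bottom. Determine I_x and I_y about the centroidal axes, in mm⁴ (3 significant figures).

I_x ≈ 3.14 × 10⁷ mm⁴, I_y ≈ 9.05 × 10⁶ mm⁴

Decompose the section into non-overlapping parts with the origin at the bottom-left of its bounding rectangle.
Web: 8 × 200, A = 1 600 mm², y = 100 mm, Ī = 5 333 333 mm⁴.
Top flange (beyond web): 87 × 18, A = 1 566 mm², y = 191 mm, Ī = 42 282 mm⁴.
Bottom flange (beyond web): 87 × 18, A = 1 566 mm², y = 9 mm, Ī = 42 282 mm⁴.
Centroid: ȳ = ΣA·y / ΣA = 100 mm.
Transfer each piece to the centroidal x-axis using Ī + A·d² with d = y − 100:
  web: d = 0 mm → contributes +5 333 333 mm⁴
  top flange (beyond web): d = 91 mm → contributes +13 010 328 mm⁴
  bottom flange (beyond web): d = -91 mm → contributes +13 010 328 mm⁴
Total I = 31 353 989 mm⁴.
For the y-axis: x̄ = 91 mm.
Repeating about the centroidal y-axis gives I_y = 9 050 617 mm⁴.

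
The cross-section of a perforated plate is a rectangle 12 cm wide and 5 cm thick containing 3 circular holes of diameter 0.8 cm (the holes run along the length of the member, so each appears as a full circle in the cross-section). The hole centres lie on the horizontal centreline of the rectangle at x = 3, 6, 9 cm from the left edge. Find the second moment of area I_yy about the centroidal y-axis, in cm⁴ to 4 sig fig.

Treat the section as a set of non-overlapping primitives; coordinates are from the bounding-box lower-left.
Plate: 12 × 5, A = 60 cm², x = 6 cm, Ī = 720 cm⁴.
Hole 1 (subtracted): ⌀0.8, A = 0.502655 cm², x = 3 cm, Ī = 0.0201062 cm⁴.
Hole 2 (subtracted): ⌀0.8, A = 0.502655 cm², x = 6 cm, Ī = 0.0201062 cm⁴.
Hole 3 (subtracted): ⌀0.8, A = 0.502655 cm², x = 9 cm, Ī = 0.0201062 cm⁴.
By symmetry the centroid is at mid-width, x̄ = 6 cm.
Transfer each piece to the centroidal y-axis using Ī + A·d² with d = x − 6:
  plate: d = 0 cm → contributes +720 cm⁴
  hole 1: d = -3 cm → contributes −4.544 cm⁴
  hole 2: d = 0 cm → contributes −0.0201062 cm⁴
  hole 3: d = 3 cm → contributes −4.544 cm⁴
Total I = 710.892 cm⁴.

I_yy ≈ 710.9 cm⁴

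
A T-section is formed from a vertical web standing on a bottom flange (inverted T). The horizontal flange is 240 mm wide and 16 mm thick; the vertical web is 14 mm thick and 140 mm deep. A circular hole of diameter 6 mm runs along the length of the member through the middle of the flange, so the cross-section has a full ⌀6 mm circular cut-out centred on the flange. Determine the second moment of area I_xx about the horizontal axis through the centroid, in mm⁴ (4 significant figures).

Treat the section as a set of non-overlapping primitives; coordinates are from the bounding-box lower-left.
Flange: 240 × 16, A = 3 840 mm², y = 8 mm, Ī = 81 920 mm⁴.
Web: 14 × 140, A = 1 960 mm², y = 86 mm, Ī = 3 201 333 mm⁴.
Hole (subtracted): ⌀6, A = 28.2743 mm², y = 8 mm, Ī = 63.6173 mm⁴.
Centroid: ȳ = ΣA·y / ΣA = 34.4877 mm.
Transfer each piece to the horizontal axis through the centroid using Ī + A·d² with d = y − 34.4877:
  flange: d = -26.4877 mm → contributes +2 776 067 mm⁴
  web: d = 51.5123 mm → contributes +8 402 218 mm⁴
  hole: d = -26.4877 mm → contributes −19900.9 mm⁴
Total I = 11 158 383 mm⁴.

I_xx ≈ 1.116 × 10⁷ mm⁴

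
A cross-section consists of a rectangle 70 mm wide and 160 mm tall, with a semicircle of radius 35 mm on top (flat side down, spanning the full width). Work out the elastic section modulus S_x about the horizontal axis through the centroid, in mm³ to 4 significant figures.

S_x ≈ 3.841 × 10⁵ mm³

Decompose the section into non-overlapping parts with the origin at the bottom-left of its bounding rectangle.
Rectangular body: 70 × 160, A = 11 200 mm², y = 80 mm, Ī = 23 893 333 mm⁴.
Semicircular cap: semicircle r = 35, A = 1924.23 mm², y = 174.854 mm, Ī = 164 704 mm⁴.
Centroid: ȳ = ΣA·y / ΣA = 93.9072 mm.
Transfer each piece to the horizontal axis through the centroid using Ī + A·d² with d = y − 93.9072:
  rectangular body: d = -13.9072 mm → contributes +26 059 531 mm⁴
  semicircular cap: d = 80.9473 mm → contributes +12 773 110 mm⁴
Total I = 38 832 641 mm⁴.
Extreme fibre distance c = 101.093 mm; S = I/c = 384 129 mm³.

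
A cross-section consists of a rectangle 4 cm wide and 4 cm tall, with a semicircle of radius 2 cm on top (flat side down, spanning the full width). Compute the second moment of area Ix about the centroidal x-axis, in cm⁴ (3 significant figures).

Ix ≈ 59.7 cm⁴

Split into non-overlapping primitives; take the origin at the lower-left of the bounding box.
Rectangular body: 4 × 4, A = 16 cm², y = 2 cm, Ī = 21.333 cm⁴.
Semicircular cap: semicircle r = 2, A = 6.2832 cm², y = 4.8488 cm, Ī = 1.7561 cm⁴.
Centroid: ȳ = ΣA·y / ΣA = 2.8033 cm.
Transfer each piece to the centroidal x-axis using Ī + A·d² with d = y − 2.8033:
  rectangular body: d = -0.80328 cm → contributes +31.658 cm⁴
  semicircular cap: d = 2.0455 cm → contributes +28.047 cm⁴
Total I = 59.704 cm⁴.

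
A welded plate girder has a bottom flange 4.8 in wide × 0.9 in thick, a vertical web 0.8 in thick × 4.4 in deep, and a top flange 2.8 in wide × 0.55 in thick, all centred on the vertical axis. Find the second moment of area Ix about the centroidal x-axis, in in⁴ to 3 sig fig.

Ix ≈ 39.6 in⁴

Treat the section as a set of non-overlapping primitives; coordinates are from the bounding-box lower-left.
Bottom plate: 4.8 × 0.9, A = 4.32 in², y = 0.45 in, Ī = 0.2916 in⁴.
Web plate: 0.8 × 4.4, A = 3.52 in², y = 3.1 in, Ī = 5.6789 in⁴.
Top plate: 2.8 × 0.55, A = 1.54 in², y = 5.575 in, Ī = 0.038821 in⁴.
Centroid: ȳ = ΣA·y / ΣA = 2.2859 in.
Transfer each piece to the centroidal x-axis using Ī + A·d² with d = y − 2.2859:
  bottom plate: d = -1.8359 in → contributes +14.852 in⁴
  web plate: d = 0.81413 in → contributes +8.012 in⁴
  top plate: d = 3.2891 in → contributes +16.699 in⁴
Total I = 39.563 in⁴.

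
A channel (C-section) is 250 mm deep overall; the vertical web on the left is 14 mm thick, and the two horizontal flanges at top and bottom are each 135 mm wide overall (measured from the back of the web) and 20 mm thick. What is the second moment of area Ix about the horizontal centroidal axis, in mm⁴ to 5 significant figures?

Ix ≈ 8.2400 × 10⁷ mm⁴

Split into non-overlapping primitives; take the origin at the lower-left of the bounding box.
Web: 14 × 250, A = 3 500 mm², y = 125 mm, Ī = 18 229 167 mm⁴.
Top flange (beyond web): 121 × 20, A = 2 420 mm², y = 240 mm, Ī = 80666.67 mm⁴.
Bottom flange (beyond web): 121 × 20, A = 2 420 mm², y = 10 mm, Ī = 80666.67 mm⁴.
By symmetry the centroid is at mid-height, ȳ = 125 mm.
Transfer each piece to the horizontal centroidal axis using Ī + A·d² with d = y − 125:
  web: d = 0 mm → contributes +18 229 167 mm⁴
  top flange (beyond web): d = 115 mm → contributes +32 085 167 mm⁴
  bottom flange (beyond web): d = -115 mm → contributes +32 085 167 mm⁴
Total I = 82 399 500 mm⁴.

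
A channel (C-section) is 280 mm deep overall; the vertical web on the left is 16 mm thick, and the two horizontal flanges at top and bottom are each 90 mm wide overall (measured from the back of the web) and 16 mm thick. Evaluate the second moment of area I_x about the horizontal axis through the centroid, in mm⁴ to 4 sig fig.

Decompose the section into non-overlapping parts with the origin at the bottom-left of its bounding rectangle.
Web: 16 × 280, A = 4 480 mm², y = 140 mm, Ī = 29 269 333 mm⁴.
Top flange (beyond web): 74 × 16, A = 1 184 mm², y = 272 mm, Ī = 25258.7 mm⁴.
Bottom flange (beyond web): 74 × 16, A = 1 184 mm², y = 8 mm, Ī = 25258.7 mm⁴.
By symmetry the centroid is at mid-height, ȳ = 140 mm.
Transfer each piece to the horizontal axis through the centroid using Ī + A·d² with d = y − 140:
  web: d = 0 mm → contributes +29 269 333 mm⁴
  top flange (beyond web): d = 132 mm → contributes +20 655 275 mm⁴
  bottom flange (beyond web): d = -132 mm → contributes +20 655 275 mm⁴
Total I = 70 579 883 mm⁴.

I_x ≈ 7.058 × 10⁷ mm⁴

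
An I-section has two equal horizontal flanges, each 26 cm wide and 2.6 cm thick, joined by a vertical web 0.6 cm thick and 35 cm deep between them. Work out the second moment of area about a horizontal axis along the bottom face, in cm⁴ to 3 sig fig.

I_base ≈ 1.13 × 10⁵ cm⁴

Treat the section as a set of non-overlapping primitives; coordinates are from the bounding-box lower-left.
Bottom flange: 26 × 2.6, A = 67.6 cm², y = 1.3 cm, Ī = 38.081 cm⁴.
Web: 0.6 × 35, A = 21 cm², y = 20.1 cm, Ī = 2143.8 cm⁴.
Top flange: 26 × 2.6, A = 67.6 cm², y = 38.9 cm, Ī = 38.081 cm⁴.
Transfer each piece to the bottom edge using Ī + A·d² with d = y − 0:
  bottom flange: d = 1.3 cm → contributes +152.33 cm⁴
  web: d = 20.1 cm → contributes +10 628 cm⁴
  top flange: d = 38.9 cm → contributes +102 331 cm⁴
Total I = 113 111 cm⁴.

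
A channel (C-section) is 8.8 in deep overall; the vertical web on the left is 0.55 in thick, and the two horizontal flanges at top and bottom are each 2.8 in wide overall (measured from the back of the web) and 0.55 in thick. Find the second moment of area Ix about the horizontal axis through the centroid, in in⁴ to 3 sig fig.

Break the section into simple shapes (no overlaps), measuring from the bottom-left corner of the bounding box.
Web: 0.55 × 8.8, A = 4.84 in², y = 4.4 in, Ī = 31.234 in⁴.
Top flange (beyond web): 2.25 × 0.55, A = 1.2375 in², y = 8.525 in, Ī = 0.031195 in⁴.
Bottom flange (beyond web): 2.25 × 0.55, A = 1.2375 in², y = 0.275 in, Ī = 0.031195 in⁴.
By symmetry the centroid is at mid-height, ȳ = 4.4 in.
Transfer each piece to the horizontal axis through the centroid using Ī + A·d² with d = y − 4.4:
  web: d = 0 in → contributes +31.234 in⁴
  top flange (beyond web): d = 4.125 in → contributes +21.088 in⁴
  bottom flange (beyond web): d = -4.125 in → contributes +21.088 in⁴
Total I = 73.41 in⁴.

Ix ≈ 73.4 in⁴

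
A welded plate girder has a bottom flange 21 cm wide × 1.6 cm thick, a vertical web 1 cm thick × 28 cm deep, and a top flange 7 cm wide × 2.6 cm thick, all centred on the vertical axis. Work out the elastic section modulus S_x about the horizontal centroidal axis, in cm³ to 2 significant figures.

Break the section into simple shapes (no overlaps), measuring from the bottom-left corner of the bounding box.
Bottom plate: 21 × 1.6, A = 33.6 cm², y = 0.8 cm, Ī = 7.168 cm⁴.
Web plate: 1 × 28, A = 28 cm², y = 15.6 cm, Ī = 1 829 cm⁴.
Top plate: 7 × 2.6, A = 18.2 cm², y = 30.9 cm, Ī = 10.25 cm⁴.
Centroid: ȳ = ΣA·y / ΣA = 12.86 cm.
Transfer each piece to the horizontal centroidal axis using Ī + A·d² with d = y − 12.86:
  bottom plate: d = -12.06 cm → contributes +4 892 cm⁴
  web plate: d = 2.742 cm → contributes +2 040 cm⁴
  top plate: d = 18.04 cm → contributes +5 935 cm⁴
Total I = 12 867 cm⁴.
Extreme fibre distance c = 19.34 cm; S = I/c = 665.2 cm³.

S_x ≈ 670 cm³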